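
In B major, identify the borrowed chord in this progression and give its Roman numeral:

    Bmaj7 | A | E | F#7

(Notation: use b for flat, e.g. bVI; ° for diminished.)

bVII

B major has the diatonic set B, C#m, D#m, E, F#, G#m, A#dim. Bmaj7, E and F#7 are all diatonic. A (A–C#–E) is not: scale degree 7 in B major carries A#dim (vii°). In B minor the chord on that degree is A, so here it functions as bVII, borrowed from the parallel minor.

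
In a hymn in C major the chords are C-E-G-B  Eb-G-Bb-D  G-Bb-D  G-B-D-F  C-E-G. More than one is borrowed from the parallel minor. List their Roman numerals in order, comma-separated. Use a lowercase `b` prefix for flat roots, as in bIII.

bIIImaj7, v

C major has the diatonic set C, Dm, Em, F, G, Am, Bdim. Of the given chords, C–E–G–B = Cmaj7, G–B–D–F = G7 and C–E–G = C are diatonic. Eb–G–Bb–D is not: scale degree 3 in C major carries Em (iii). In C minor the chord on that degree is Ebmaj7, so here it functions as bIIImaj7, borrowed from the parallel minor. G–Bb–D is not: scale degree 5 in C major carries G (V). In C minor the chord on that degree is Gm, so here it functions as v, borrowed from the parallel minor.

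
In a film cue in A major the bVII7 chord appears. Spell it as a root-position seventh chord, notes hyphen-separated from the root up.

The root of bVII7 is the lowered 7th degree: G# becomes G. In A minor the chord on G is G–B–D–F.

G-B-D-F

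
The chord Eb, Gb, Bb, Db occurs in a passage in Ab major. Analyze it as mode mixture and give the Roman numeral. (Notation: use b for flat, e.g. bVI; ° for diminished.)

Eb is scale degree 5 in Ab major. Eb–Gb–Bb–Db is a minor-seventh chord — the form found in Ab minor, not the diatonic V (Eb). Borrowed into Ab major it is written v7.

v7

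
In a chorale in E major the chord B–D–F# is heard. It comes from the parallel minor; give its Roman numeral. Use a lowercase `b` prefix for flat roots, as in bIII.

B is scale degree 5 in E major. The diatonic chord on degree 5 would be B (V), but B–D–F# is the minor chord from E minor. As a borrowed chord it is labeled v.

v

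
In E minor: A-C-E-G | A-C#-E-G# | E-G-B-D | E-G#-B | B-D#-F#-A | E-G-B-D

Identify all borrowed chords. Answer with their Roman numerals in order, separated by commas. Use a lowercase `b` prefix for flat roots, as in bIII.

IVmaj7, I

E minor has the diatonic set Em, F#dim, G, Am, B, C, D (with V from harmonic minor). A–C–E–G = Am7, E–G–B–D = Em7 and B–D#–F#–A = B7 are all diatonic. A–C#–E–G# is not: scale degree 4 in E minor carries Am (iv). In E major the chord on that degree is Amaj7, so here it functions as IVmaj7, borrowed from the parallel major. E–G#–B doesn't fit — on degree 1 E minor would have Em (i). E is the degree-1 chord of E major, so it is the borrowed I.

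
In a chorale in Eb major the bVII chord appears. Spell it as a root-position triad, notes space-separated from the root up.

Db F Ab

Scale degree 7 in Eb major is D. bVII uses the lowered form, Db, taken from Eb minor. In Eb minor the chord on Db is Db–F–Ab.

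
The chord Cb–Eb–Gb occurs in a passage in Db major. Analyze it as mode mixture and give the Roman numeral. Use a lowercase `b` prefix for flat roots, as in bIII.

bVII

In Db major scale degree 7 is C; Cb is its lowered form, from Db minor. The diatonic chord on degree 7 would be Cdim (vii°), but Cb–Eb–Gb is the major chord from Db minor. As a borrowed chord it is labeled bVII.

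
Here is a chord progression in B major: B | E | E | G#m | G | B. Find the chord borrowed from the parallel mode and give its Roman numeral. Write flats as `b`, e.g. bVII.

bVI

In B major the diatonic chords are B, C#m, D#m, E, F#, G#m, A#dim. Of the given chords, B, E and G#m are diatonic. G (G–B–D) doesn't fit — on degree 6 B major would have G#m (vi). G is the degree-6 chord of B minor, so it is the borrowed bVI.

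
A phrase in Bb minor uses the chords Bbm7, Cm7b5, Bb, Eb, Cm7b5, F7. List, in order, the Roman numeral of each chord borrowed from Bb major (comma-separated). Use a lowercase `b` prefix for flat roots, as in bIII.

Bb minor has the diatonic set Bbm, Cdim, Db, Ebm, F, Gb, Ab (with V from harmonic minor). Of the given chords, Bbm7, Cm7b5 and F7 are diatonic. But Bb (Bb–D–F) is foreign: the diatonic i on degree 1 is Bbm, whereas Bb comes from Bb major. It is labeled I. But Eb (Eb–G–Bb) is foreign: the diatonic iv on degree 4 is Ebm, whereas Eb comes from Bb major. It is labeled IV.

I, IV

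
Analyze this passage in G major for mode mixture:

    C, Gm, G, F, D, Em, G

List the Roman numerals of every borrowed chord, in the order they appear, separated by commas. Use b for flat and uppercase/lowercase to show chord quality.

The diatonic triads in G major are G, Am, Bm, C, D, Em, F#dim. C, G, D and Em all belong to that set. But Gm (G–Bb–D) is foreign: the diatonic I on degree 1 is G, whereas Gm comes from G minor. It is labeled i. But F (F–A–C) is foreign: the diatonic vii° on degree 7 is F#dim, whereas F comes from G minor. It is labeled bVII.

i, bVII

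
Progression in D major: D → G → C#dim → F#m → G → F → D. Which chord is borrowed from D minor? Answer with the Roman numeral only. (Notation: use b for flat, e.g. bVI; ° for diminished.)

In D major the diatonic chords are D, Em, F#m, G, A, Bm, C#dim. Of the given chords, D, G, C#dim and F#m are diatonic. F (F–A–C) doesn't fit — on degree 3 D major would have F#m (iii). F is the degree-3 chord of D minor, so it is the borrowed bIII.

bIII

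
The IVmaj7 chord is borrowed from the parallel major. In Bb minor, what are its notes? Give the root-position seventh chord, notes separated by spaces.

Eb G Bb D

The root, Eb, is scale degree 4 — the same note in Bb minor and Bb major; only the chord quality changes. Building the major-seventh chord from the parallel major on Eb: Eb–G–Bb–D.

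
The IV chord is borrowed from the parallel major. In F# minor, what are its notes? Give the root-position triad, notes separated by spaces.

B D# F#

IV is built on scale degree 4, which is B in both F# minor and its parallel. Stacking thirds in F# major on B gives B–D#–F#.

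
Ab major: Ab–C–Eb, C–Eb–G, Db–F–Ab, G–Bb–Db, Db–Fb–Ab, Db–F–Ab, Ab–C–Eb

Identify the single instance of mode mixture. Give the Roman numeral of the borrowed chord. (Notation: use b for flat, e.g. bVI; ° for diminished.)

iv

The diatonic triads in Ab major are Ab, Bbm, Cm, Db, Eb, Fm, Gdim. Ab–C–Eb = Ab, C–Eb–G = Cm, Db–F–Ab = Db and G–Bb–Db = Gdim are all diatonic. Db–Fb–Ab doesn't fit — on degree 4 Ab major would have Db (IV). Dbm is the degree-4 chord of Ab minor, so it is the borrowed iv.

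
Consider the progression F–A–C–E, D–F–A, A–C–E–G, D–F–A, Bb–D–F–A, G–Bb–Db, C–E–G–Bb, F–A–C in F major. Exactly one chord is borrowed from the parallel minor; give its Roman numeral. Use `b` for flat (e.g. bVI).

In F major the diatonic chords are F, Gm, Am, Bb, C, Dm, Edim. F–A–C–E = Fmaj7, D–F–A = Dm, A–C–E–G = Am7, Bb–D–F–A = Bbmaj7, C–E–G–Bb = C7 and F–A–C = F are all diatonic. G–Bb–Db is not: scale degree 2 in F major carries Gm (ii). In F minor the chord on that degree is Gdim, so here it functions as ii°, borrowed from the parallel minor.

ii°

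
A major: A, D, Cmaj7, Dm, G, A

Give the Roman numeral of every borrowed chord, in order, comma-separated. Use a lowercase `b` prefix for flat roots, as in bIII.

The diatonic triads in A major are A, Bm, C#m, D, E, F#m, G#dim. Of the given chords, A and D are diatonic. Cmaj7 (C–E–G–B) is not: scale degree 3 in A major carries C#m (iii). In A minor the chord on that degree is Cmaj7, so here it functions as bIIImaj7, borrowed from the parallel minor. Dm (D–F–A) is not: scale degree 4 in A major carries D (IV). In A minor the chord on that degree is Dm, so here it functions as iv, borrowed from the parallel minor. But G (G–B–D) is foreign: the diatonic vii° on degree 7 is G#dim, whereas G comes from A minor. It is labeled bVII.

bIIImaj7, iv, bVII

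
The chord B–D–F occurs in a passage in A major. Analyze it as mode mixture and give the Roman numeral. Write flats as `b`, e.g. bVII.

ii°

B is scale degree 2 in A major. B–D–F is a diminished chord — the form found in A minor, not the diatonic ii (Bm). Borrowed into A major it is written ii°.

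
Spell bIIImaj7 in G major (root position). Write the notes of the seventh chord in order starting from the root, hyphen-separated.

Bb-D-F-A

Scale degree 3 in G major is B. bIIImaj7 uses the lowered form, Bb, taken from G minor. Stacking thirds in G minor on Bb gives Bb–D–F–A.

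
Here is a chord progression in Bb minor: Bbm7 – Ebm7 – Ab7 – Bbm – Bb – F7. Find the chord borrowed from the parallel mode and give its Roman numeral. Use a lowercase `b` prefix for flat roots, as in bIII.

Bb minor has the diatonic set Bbm, Cdim, Db, Ebm, F, Gb, Ab (with V from harmonic minor). Bbm7, Ebm7, Ab7, Bbm and F7 are all diatonic. But Bb (Bb–D–F) is foreign: the diatonic i on degree 1 is Bbm, whereas Bb comes from Bb major. It is labeled I.

I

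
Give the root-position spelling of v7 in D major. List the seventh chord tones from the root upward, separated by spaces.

v7 is built on scale degree 5, which is A in both D major and its parallel. Stacking thirds in D minor on A gives A–C–E–G.

A C E G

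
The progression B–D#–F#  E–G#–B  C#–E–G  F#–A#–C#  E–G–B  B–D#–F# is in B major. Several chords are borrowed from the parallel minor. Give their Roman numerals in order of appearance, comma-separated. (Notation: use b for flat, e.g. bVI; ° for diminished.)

ii°, iv

B major has the diatonic set B, C#m, D#m, E, F#, G#m, A#dim. B–D#–F# = B, E–G#–B = E and F#–A#–C# = F# all belong to that set. But C#–E–G is foreign: the diatonic ii on degree 2 is C#m, whereas C#dim comes from B minor. It is labeled ii°. But E–G–B is foreign: the diatonic IV on degree 4 is E, whereas Em comes from B minor. It is labeled iv.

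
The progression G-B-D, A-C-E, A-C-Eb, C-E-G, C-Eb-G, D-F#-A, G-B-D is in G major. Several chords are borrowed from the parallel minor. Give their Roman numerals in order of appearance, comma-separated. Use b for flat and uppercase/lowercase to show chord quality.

G major has the diatonic set G, Am, Bm, C, D, Em, F#dim. Of the given chords, G–B–D = G, A–C–E = Am, C–E–G = C and D–F#–A = D are diatonic. A–C–Eb is not: scale degree 2 in G major carries Am (ii). In G minor the chord on that degree is Adim, so here it functions as ii°, borrowed from the parallel minor. C–Eb–G doesn't fit — on degree 4 G major would have C (IV). Cm is the degree-4 chord of G minor, so it is the borrowed iv.

ii°, iv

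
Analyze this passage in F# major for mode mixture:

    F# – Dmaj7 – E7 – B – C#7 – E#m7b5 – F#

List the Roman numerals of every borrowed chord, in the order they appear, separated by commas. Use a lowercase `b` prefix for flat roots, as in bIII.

bVImaj7, bVII7

In F# major the diatonic chords are F#, G#m, A#m, B, C#, D#m, E#dim. F#, B, C#7 and E#m7b5 are all diatonic. Dmaj7 (D–F#–A–C#) is not: scale degree 6 in F# major carries D#m (vi). In F# minor the chord on that degree is Dmaj7, so here it functions as bVImaj7, borrowed from the parallel minor. E7 (E–G#–B–D) is not: scale degree 7 in F# major carries E#dim (vii°). In F# minor the chord on that degree is E7, so here it functions as bVII7, borrowed from the parallel minor.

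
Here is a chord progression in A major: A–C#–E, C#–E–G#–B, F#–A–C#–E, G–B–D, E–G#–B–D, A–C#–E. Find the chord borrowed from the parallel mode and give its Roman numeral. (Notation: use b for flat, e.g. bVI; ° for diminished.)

bVII

In A major the diatonic chords are A, Bm, C#m, D, E, F#m, G#dim. A–C#–E = A, C#–E–G#–B = C#m7, F#–A–C#–E = F#m7 and E–G#–B–D = E7 all belong to that set. G–B–D is not: scale degree 7 in A major carries G#dim (vii°). In A minor the chord on that degree is G, so here it functions as bVII, borrowed from the parallel minor.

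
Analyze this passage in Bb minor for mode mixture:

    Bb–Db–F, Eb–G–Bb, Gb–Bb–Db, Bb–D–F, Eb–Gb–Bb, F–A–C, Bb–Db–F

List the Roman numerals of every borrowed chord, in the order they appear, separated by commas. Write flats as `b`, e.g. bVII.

The diatonic triads in Bb minor (with V from harmonic minor) are Bbm, Cdim, Db, Ebm, F, Gb, Ab. Bb–Db–F = Bbm, Gb–Bb–Db = Gb, Eb–Gb–Bb = Ebm and F–A–C = F all belong to that set. But Eb–G–Bb is foreign: the diatonic iv on degree 4 is Ebm, whereas Eb comes from Bb major. It is labeled IV. Bb–D–F is not: scale degree 1 in Bb minor carries Bbm (i). In Bb major the chord on that degree is Bb, so here it functions as I, borrowed from the parallel major.

IV, I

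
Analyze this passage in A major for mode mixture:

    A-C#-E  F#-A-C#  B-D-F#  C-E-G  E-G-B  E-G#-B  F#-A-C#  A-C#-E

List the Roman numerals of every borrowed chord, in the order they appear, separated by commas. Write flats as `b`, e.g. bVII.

bIII, v

The diatonic triads in A major are A, Bm, C#m, D, E, F#m, G#dim. A–C#–E = A, F#–A–C# = F#m, B–D–F# = Bm and E–G#–B = E all belong to that set. But C–E–G is foreign: the diatonic iii on degree 3 is C#m, whereas C comes from A minor. It is labeled bIII. E–G–B is not: scale degree 5 in A major carries E (V). In A minor the chord on that degree is Em, so here it functions as v, borrowed from the parallel minor.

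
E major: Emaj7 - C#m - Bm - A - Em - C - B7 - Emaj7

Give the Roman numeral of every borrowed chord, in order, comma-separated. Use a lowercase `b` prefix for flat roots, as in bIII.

E major has the diatonic set E, F#m, G#m, A, B, C#m, D#dim. Emaj7, C#m, A and B7 all belong to that set. Bm (B–D–F#) is not: scale degree 5 in E major carries B (V). In E minor the chord on that degree is Bm, so here it functions as v, borrowed from the parallel minor. But Em (E–G–B) is foreign: the diatonic I on degree 1 is E, whereas Em comes from E minor. It is labeled i. C (C–E–G) doesn't fit — on degree 6 E major would have C#m (vi). C is the degree-6 chord of E minor, so it is the borrowed bVI.

v, i, bVI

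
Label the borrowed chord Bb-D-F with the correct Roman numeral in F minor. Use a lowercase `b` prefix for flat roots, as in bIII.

IV

The root Bb is the diatonic 4th degree of F minor; the borrowing shows in the chord quality. The diatonic chord on degree 4 would be Bbm (iv), but Bb–D–F is the major chord from F major. As a borrowed chord it is labeled IV.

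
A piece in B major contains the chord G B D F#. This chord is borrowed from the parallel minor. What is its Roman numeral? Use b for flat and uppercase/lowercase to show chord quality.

The root G is the lowered 6th scale degree — diatonically B major has G# there. G–B–D–F# is a major-seventh chord — the form found in B minor, not the diatonic vi (G#m). Borrowed into B major it is written bVImaj7.

bVImaj7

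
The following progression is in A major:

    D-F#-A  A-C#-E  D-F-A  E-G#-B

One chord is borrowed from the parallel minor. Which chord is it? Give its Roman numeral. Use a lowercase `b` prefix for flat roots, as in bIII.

A major has the diatonic set A, Bm, C#m, D, E, F#m, G#dim. D–F#–A = D, A–C#–E = A and E–G#–B = E all belong to that set. D–F–A doesn't fit — on degree 4 A major would have D (IV). Dm is the degree-4 chord of A minor, so it is the borrowed iv.

iv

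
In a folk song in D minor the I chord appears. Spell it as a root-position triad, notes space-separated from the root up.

D F# A

I is built on scale degree 1, which is D in both D minor and its parallel. Stacking thirds in D major on D gives D–F#–A.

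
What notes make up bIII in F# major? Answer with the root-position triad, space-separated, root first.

A C# E

Scale degree 3 in F# major is A#. bIII uses the lowered form, A, taken from F# minor. Stacking thirds in F# minor on A gives A–C#–E.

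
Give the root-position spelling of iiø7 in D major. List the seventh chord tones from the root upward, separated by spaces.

E G Bb D

The root, E, is scale degree 2 — the same note in D major and D minor; only the chord quality changes. Stacking thirds in D minor on E gives E–G–Bb–D.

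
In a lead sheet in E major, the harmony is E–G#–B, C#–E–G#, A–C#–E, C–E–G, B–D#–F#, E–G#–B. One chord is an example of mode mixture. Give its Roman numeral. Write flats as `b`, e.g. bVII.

bVI

The diatonic triads in E major are E, F#m, G#m, A, B, C#m, D#dim. E–G#–B = E, C#–E–G# = C#m, A–C#–E = A and B–D#–F# = B all belong to that set. C–E–G doesn't fit — on degree 6 E major would have C#m (vi). C is the degree-6 chord of E minor, so it is the borrowed bVI.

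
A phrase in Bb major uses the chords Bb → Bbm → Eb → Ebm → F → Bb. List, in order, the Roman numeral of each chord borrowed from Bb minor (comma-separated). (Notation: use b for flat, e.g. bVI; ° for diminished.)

Bb major has the diatonic set Bb, Cm, Dm, Eb, F, Gm, Adim. Of the given chords, Bb, Eb and F are diatonic. Bbm (Bb–Db–F) doesn't fit — on degree 1 Bb major would have Bb (I). Bbm is the degree-1 chord of Bb minor, so it is the borrowed i. Ebm (Eb–Gb–Bb) is not: scale degree 4 in Bb major carries Eb (IV). In Bb minor the chord on that degree is Ebm, so here it functions as iv, borrowed from the parallel minor.

i, iv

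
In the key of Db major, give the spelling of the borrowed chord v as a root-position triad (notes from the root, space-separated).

v is built on scale degree 5, which is Ab in both Db major and its parallel. Building the minor chord from the parallel minor on Ab: Ab–Cb–Eb.

Ab Cb Eb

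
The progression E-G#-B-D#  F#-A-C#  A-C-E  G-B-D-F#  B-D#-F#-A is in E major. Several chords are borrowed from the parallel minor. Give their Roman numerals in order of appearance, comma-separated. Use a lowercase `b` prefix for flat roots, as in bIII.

iv, bIIImaj7

E major has the diatonic set E, F#m, G#m, A, B, C#m, D#dim. Of the given chords, E–G#–B–D# = Emaj7, F#–A–C# = F#m and B–D#–F#–A = B7 are diatonic. A–C–E doesn't fit — on degree 4 E major would have A (IV). Am is the degree-4 chord of E minor, so it is the borrowed iv. G–B–D–F# is not: scale degree 3 in E major carries G#m (iii). In E minor the chord on that degree is Gmaj7, so here it functions as bIIImaj7, borrowed from the parallel minor.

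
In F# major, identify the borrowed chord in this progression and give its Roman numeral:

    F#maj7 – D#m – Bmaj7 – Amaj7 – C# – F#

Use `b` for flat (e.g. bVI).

bIIImaj7

The diatonic triads in F# major are F#, G#m, A#m, B, C#, D#m, E#dim. F#maj7, D#m, Bmaj7, C# and F# all belong to that set. Amaj7 (A–C#–E–G#) is not: scale degree 3 in F# major carries A#m (iii). In F# minor the chord on that degree is Amaj7, so here it functions as bIIImaj7, borrowed from the parallel minor.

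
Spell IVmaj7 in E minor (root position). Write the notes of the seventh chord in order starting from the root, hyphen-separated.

The root, A, is scale degree 4 — the same note in E minor and E major; only the chord quality changes. Stacking thirds in E major on A gives A–C#–E–G#.

A-C#-E-G#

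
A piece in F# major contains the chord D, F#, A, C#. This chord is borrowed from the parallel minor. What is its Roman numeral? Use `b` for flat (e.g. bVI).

bVImaj7

D is the lowered form of scale degree 6 in F# major (the diatonic degree 6 is D#). Diatonically F# major has D#m (vi) on that degree; D–F#–A–C# is instead the major-seventh chord native to F# minor, so it takes the label bVImaj7.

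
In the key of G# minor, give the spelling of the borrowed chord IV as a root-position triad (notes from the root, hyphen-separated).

The root, C#, is scale degree 4 — the same note in G# minor and G# major; only the chord quality changes. In G# major the chord on C# is C#–E#–G#.

C#-E#-G#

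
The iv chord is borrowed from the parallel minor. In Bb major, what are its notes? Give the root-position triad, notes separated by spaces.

Eb Gb Bb

The root, Eb, is scale degree 4 — the same note in Bb major and Bb minor; only the chord quality changes. Building the minor chord from the parallel minor on Eb: Eb–Gb–Bb.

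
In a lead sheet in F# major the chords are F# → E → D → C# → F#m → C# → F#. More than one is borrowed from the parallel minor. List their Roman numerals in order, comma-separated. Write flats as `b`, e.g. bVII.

F# major has the diatonic set F#, G#m, A#m, B, C#, D#m, E#dim. F# and C# are both diatonic. But E (E–G#–B) is foreign: the diatonic vii° on degree 7 is E#dim, whereas E comes from F# minor. It is labeled bVII. D (D–F#–A) is not: scale degree 6 in F# major carries D#m (vi). In F# minor the chord on that degree is D, so here it functions as bVI, borrowed from the parallel minor. F#m (F#–A–C#) doesn't fit — on degree 1 F# major would have F# (I). F#m is the degree-1 chord of F# minor, so it is the borrowed i.

bVII, bVI, i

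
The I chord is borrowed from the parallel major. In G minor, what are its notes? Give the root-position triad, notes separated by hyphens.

G-B-D

I is built on scale degree 1, which is G in both G minor and its parallel. Stacking thirds in G major on G gives G–B–D.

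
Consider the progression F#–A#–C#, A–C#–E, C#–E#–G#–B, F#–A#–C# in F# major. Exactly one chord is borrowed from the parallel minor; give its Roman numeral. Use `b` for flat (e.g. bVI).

The diatonic triads in F# major are F#, G#m, A#m, B, C#, D#m, E#dim. F#–A#–C# = F# and C#–E#–G#–B = C#7 both belong to that set. A–C#–E is not: scale degree 3 in F# major carries A#m (iii). In F# minor the chord on that degree is A, so here it functions as bIII, borrowed from the parallel minor.

bIII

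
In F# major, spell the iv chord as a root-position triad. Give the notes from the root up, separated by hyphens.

The root, B, is scale degree 4 — the same note in F# major and F# minor; only the chord quality changes. In F# minor the chord on B is B–D–F#.

B-D-F#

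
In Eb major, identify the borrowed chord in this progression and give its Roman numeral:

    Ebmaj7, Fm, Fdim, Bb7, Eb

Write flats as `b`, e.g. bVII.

ii°

The diatonic triads in Eb major are Eb, Fm, Gm, Ab, Bb, Cm, Ddim. Ebmaj7, Fm, Bb7 and Eb are all diatonic. Fdim (F–Ab–Cb) is not: scale degree 2 in Eb major carries Fm (ii). In Eb minor the chord on that degree is Fdim, so here it functions as ii°, borrowed from the parallel minor.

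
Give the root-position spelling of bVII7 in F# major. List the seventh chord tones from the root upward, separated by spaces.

E G# B D

bVII7 is built on the lowered scale degree 7. In F# major degree 7 is E#; lowered it becomes E. In F# minor the chord on E is E–G#–B–D.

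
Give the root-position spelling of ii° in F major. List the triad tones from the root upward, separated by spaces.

ii° is built on scale degree 2, which is G in both F major and its parallel. Stacking thirds in F minor on G gives G–Bb–Db.

G Bb Db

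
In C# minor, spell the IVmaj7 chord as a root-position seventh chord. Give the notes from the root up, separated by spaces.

F# A# C# E#

The root, F#, is scale degree 4 — the same note in C# minor and C# major; only the chord quality changes. Building the major-seventh chord from the parallel major on F#: F#–A#–C#–E#.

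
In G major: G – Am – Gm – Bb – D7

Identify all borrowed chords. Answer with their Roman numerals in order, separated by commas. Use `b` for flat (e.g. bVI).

i, bIII

In G major the diatonic chords are G, Am, Bm, C, D, Em, F#dim. Of the given chords, G, Am and D7 are diatonic. Gm (G–Bb–D) is not: scale degree 1 in G major carries G (I). In G minor the chord on that degree is Gm, so here it functions as i, borrowed from the parallel minor. But Bb (Bb–D–F) is foreign: the diatonic iii on degree 3 is Bm, whereas Bb comes from G minor. It is labeled bIII.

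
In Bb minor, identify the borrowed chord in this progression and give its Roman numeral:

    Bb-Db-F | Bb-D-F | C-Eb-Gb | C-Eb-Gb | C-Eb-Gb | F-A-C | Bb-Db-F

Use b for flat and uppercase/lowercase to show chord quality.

I

In Bb minor (with V from harmonic minor) the diatonic chords are Bbm, Cdim, Db, Ebm, F, Gb, Ab. Bb–Db–F = Bbm, C–Eb–Gb = Cdim and F–A–C = F are all diatonic. But Bb–D–F is foreign: the diatonic i on degree 1 is Bbm, whereas Bb comes from Bb major. It is labeled I.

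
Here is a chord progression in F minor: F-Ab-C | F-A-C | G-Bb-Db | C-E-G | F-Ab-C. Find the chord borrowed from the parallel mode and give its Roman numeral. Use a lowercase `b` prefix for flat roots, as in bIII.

I

The diatonic triads in F minor (with V from harmonic minor) are Fm, Gdim, Ab, Bbm, C, Db, Eb. F–Ab–C = Fm, G–Bb–Db = Gdim and C–E–G = C all belong to that set. F–A–C doesn't fit — on degree 1 F minor would have Fm (i). F is the degree-1 chord of F major, so it is the borrowed I.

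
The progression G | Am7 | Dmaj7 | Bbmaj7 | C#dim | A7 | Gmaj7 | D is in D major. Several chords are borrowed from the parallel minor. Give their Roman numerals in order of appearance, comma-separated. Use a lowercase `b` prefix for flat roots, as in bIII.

D major has the diatonic set D, Em, F#m, G, A, Bm, C#dim. G, Dmaj7, C#dim, A7, Gmaj7 and D are all diatonic. Am7 (A–C–E–G) doesn't fit — on degree 5 D major would have A (V). Am7 is the degree-5 chord of D minor, so it is the borrowed v7. Bbmaj7 (Bb–D–F–A) doesn't fit — on degree 6 D major would have Bm (vi). Bbmaj7 is the degree-6 chord of D minor, so it is the borrowed bVImaj7.

v7, bVImaj7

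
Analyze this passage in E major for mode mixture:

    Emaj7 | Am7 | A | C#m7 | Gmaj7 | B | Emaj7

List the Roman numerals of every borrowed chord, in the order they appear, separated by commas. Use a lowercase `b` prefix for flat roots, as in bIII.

iv7, bIIImaj7

In E major the diatonic chords are E, F#m, G#m, A, B, C#m, D#dim. Emaj7, A, C#m7 and B all belong to that set. But Am7 (A–C–E–G) is foreign: the diatonic IV on degree 4 is A, whereas Am7 comes from E minor. It is labeled iv7. Gmaj7 (G–B–D–F#) doesn't fit — on degree 3 E major would have G#m (iii). Gmaj7 is the degree-3 chord of E minor, so it is the borrowed bIIImaj7.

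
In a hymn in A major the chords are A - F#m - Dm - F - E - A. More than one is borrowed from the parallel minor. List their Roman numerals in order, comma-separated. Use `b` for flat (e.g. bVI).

iv, bVI

A major has the diatonic set A, Bm, C#m, D, E, F#m, G#dim. A, F#m and E all belong to that set. Dm (D–F–A) is not: scale degree 4 in A major carries D (IV). In A minor the chord on that degree is Dm, so here it functions as iv, borrowed from the parallel minor. But F (F–A–C) is foreign: the diatonic vi on degree 6 is F#m, whereas F comes from A minor. It is labeled bVI.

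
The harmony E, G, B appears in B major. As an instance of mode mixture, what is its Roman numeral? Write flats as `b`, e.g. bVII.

The root E is the diatonic 4th degree of B major; the borrowing shows in the chord quality. Diatonically B major has E (IV) on that degree; E–G–B is instead the minor chord native to B minor, so it takes the label iv.

iv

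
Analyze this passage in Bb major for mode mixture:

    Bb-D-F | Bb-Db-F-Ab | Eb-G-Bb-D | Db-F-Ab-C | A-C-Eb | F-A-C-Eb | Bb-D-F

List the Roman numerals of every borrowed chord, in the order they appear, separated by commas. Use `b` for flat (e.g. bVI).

In Bb major the diatonic chords are Bb, Cm, Dm, Eb, F, Gm, Adim. Bb–D–F = Bb, Eb–G–Bb–D = Ebmaj7, A–C–Eb = Adim and F–A–C–Eb = F7 all belong to that set. But Bb–Db–F–Ab is foreign: the diatonic I on degree 1 is Bb, whereas Bbm7 comes from Bb minor. It is labeled i7. But Db–F–Ab–C is foreign: the diatonic iii on degree 3 is Dm, whereas Dbmaj7 comes from Bb minor. It is labeled bIIImaj7.

i7, bIIImaj7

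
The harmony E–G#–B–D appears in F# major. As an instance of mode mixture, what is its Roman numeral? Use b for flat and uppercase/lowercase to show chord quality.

E is the lowered form of scale degree 7 in F# major (the diatonic degree 7 is E#). Diatonically F# major has E#dim (vii°) on that degree; E–G#–B–D is instead the dominant-seventh chord native to F# minor, so it takes the label bVII7.

bVII7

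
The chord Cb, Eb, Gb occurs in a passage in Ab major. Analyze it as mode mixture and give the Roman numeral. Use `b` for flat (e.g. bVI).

bIII

The root Cb is the lowered 3rd scale degree — diatonically Ab major has C there. Cb–Eb–Gb is a major chord — the form found in Ab minor, not the diatonic iii (Cm). Borrowed into Ab major it is written bIII.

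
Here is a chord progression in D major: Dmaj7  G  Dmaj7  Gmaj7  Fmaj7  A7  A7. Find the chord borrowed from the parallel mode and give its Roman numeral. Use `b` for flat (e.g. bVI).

bIIImaj7

The diatonic triads in D major are D, Em, F#m, G, A, Bm, C#dim. Of the given chords, Dmaj7, G, Gmaj7 and A7 are diatonic. Fmaj7 (F–A–C–E) is not: scale degree 3 in D major carries F#m (iii). In D minor the chord on that degree is Fmaj7, so here it functions as bIIImaj7, borrowed from the parallel minor.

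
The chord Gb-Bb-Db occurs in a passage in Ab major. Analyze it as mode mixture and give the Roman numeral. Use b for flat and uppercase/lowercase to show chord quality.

bVII

The root Gb is the lowered 7th scale degree — diatonically Ab major has G there. Diatonically Ab major has Gdim (vii°) on that degree; Gb–Bb–Db is instead the major chord native to Ab minor, so it takes the label bVII.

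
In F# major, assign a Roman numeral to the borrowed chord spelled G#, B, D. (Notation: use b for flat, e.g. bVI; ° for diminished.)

The root G# is the diatonic 2nd degree of F# major; the borrowing shows in the chord quality. The diatonic chord on degree 2 would be G#m (ii), but G#–B–D is the diminished chord from F# minor. As a borrowed chord it is labeled ii°.

ii°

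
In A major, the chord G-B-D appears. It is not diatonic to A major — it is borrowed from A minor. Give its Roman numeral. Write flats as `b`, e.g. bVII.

bVII

G is the lowered form of scale degree 7 in A major (the diatonic degree 7 is G#). Diatonically A major has G#dim (vii°) on that degree; G–B–D is instead the major chord native to A minor, so it takes the label bVII.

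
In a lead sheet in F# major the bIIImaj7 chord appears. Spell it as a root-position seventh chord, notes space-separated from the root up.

bIIImaj7 is built on the lowered scale degree 3. In F# major degree 3 is A#; lowered it becomes A. In F# minor the chord on A is A–C#–E–G#.

A C# E G#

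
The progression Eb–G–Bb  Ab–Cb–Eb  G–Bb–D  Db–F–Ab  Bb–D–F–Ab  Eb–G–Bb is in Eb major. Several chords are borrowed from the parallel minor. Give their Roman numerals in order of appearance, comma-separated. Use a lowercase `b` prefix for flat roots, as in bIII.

iv, bVII

The diatonic triads in Eb major are Eb, Fm, Gm, Ab, Bb, Cm, Ddim. Eb–G–Bb = Eb, G–Bb–D = Gm and Bb–D–F–Ab = Bb7 all belong to that set. Ab–Cb–Eb doesn't fit — on degree 4 Eb major would have Ab (IV). Abm is the degree-4 chord of Eb minor, so it is the borrowed iv. Db–F–Ab doesn't fit — on degree 7 Eb major would have Ddim (vii°). Db is the degree-7 chord of Eb minor, so it is the borrowed bVII.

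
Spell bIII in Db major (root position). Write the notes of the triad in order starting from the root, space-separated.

Fb Ab Cb

The root of bIII is the lowered 3rd degree: F becomes Fb. Building the major chord from the parallel minor on Fb: Fb–Ab–Cb.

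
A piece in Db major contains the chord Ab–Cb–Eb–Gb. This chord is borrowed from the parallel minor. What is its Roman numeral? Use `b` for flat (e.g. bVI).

The root Ab is the diatonic 5th degree of Db major; the borrowing shows in the chord quality. Diatonically Db major has Ab (V) on that degree; Ab–Cb–Eb–Gb is instead the minor-seventh chord native to Db minor, so it takes the label v7.

v7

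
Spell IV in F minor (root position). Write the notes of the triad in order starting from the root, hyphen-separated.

The root, Bb, is scale degree 4 — the same note in F minor and F major; only the chord quality changes. In F major the chord on Bb is Bb–D–F.

Bb-D-F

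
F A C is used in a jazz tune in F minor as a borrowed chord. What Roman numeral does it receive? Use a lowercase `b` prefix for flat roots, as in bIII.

I

The root F is the diatonic 1st degree of F minor; the borrowing shows in the chord quality. The diatonic chord on degree 1 would be Fm (i), but F–A–C is the major chord from F major. As a borrowed chord it is labeled I.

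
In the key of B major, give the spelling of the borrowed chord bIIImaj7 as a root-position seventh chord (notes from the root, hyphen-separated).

D-F#-A-C#

Scale degree 3 in B major is D#. bIIImaj7 uses the lowered form, D, taken from B minor. Stacking thirds in B minor on D gives D–F#–A–C#.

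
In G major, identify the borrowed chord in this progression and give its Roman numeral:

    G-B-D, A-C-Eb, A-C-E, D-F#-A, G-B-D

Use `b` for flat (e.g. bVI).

G major has the diatonic set G, Am, Bm, C, D, Em, F#dim. G–B–D = G, A–C–E = Am and D–F#–A = D are all diatonic. But A–C–Eb is foreign: the diatonic ii on degree 2 is Am, whereas Adim comes from G minor. It is labeled ii°.

ii°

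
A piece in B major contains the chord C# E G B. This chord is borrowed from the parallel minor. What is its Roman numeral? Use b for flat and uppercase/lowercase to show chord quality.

iiø7

C# is scale degree 2 in B major. The diatonic chord on degree 2 would be C#m (ii), but C#–E–G–B is the half-diminished-seventh chord from B minor. As a borrowed chord it is labeled iiø7.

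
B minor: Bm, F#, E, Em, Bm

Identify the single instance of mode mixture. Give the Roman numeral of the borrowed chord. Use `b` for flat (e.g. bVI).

IV

B minor has the diatonic set Bm, C#dim, D, Em, F#, G, A (with V from harmonic minor). Bm, F# and Em are all diatonic. But E (E–G#–B) is foreign: the diatonic iv on degree 4 is Em, whereas E comes from B major. It is labeled IV.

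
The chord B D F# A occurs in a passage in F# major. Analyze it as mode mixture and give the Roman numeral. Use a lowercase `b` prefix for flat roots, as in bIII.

The root B is the diatonic 4th degree of F# major; the borrowing shows in the chord quality. Diatonically F# major has B (IV) on that degree; B–D–F#–A is instead the minor-seventh chord native to F# minor, so it takes the label iv7.

iv7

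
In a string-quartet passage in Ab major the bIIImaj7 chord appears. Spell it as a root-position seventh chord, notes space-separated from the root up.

Cb Eb Gb Bb

bIIImaj7 is built on the lowered scale degree 3. In Ab major degree 3 is C; lowered it becomes Cb. Building the major-seventh chord from the parallel minor on Cb: Cb–Eb–Gb–Bb.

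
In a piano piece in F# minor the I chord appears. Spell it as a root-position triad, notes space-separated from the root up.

F# A# C#

The root, F#, is scale degree 1 — the same note in F# minor and F# major; only the chord quality changes. Stacking thirds in F# major on F# gives F#–A#–C#.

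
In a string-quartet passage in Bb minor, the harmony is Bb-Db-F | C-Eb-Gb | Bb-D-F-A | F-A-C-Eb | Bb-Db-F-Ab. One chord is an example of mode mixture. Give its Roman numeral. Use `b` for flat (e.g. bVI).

Imaj7

Bb minor has the diatonic set Bbm, Cdim, Db, Ebm, F, Gb, Ab (with V from harmonic minor). Bb–Db–F = Bbm, C–Eb–Gb = Cdim, F–A–C–Eb = F7 and Bb–Db–F–Ab = Bbm7 all belong to that set. Bb–D–F–A is not: scale degree 1 in Bb minor carries Bbm (i). In Bb major the chord on that degree is Bbmaj7, so here it functions as Imaj7, borrowed from the parallel major.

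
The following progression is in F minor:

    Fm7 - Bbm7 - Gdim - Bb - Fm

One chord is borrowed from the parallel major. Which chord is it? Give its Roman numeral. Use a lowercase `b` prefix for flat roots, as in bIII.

In F minor (with V from harmonic minor) the diatonic chords are Fm, Gdim, Ab, Bbm, C, Db, Eb. Fm7, Bbm7, Gdim and Fm all belong to that set. But Bb (Bb–D–F) is foreign: the diatonic iv on degree 4 is Bbm, whereas Bb comes from F major. It is labeled IV.

IV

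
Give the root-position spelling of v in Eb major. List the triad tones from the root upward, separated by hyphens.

Bb-Db-F

v is built on scale degree 5, which is Bb in both Eb major and its parallel. Building the minor chord from the parallel minor on Bb: Bb–Db–F.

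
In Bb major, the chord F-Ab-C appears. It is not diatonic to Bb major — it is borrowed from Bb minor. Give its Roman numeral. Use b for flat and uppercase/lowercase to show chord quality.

v

The root F is the diatonic 5th degree of Bb major; the borrowing shows in the chord quality. Diatonically Bb major has F (V) on that degree; F–Ab–C is instead the minor chord native to Bb minor, so it takes the label v.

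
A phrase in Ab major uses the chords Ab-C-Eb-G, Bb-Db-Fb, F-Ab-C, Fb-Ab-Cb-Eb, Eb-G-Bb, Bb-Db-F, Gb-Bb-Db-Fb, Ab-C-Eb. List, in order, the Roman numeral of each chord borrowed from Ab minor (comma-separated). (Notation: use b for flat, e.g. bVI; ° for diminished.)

ii°, bVImaj7, bVII7

In Ab major the diatonic chords are Ab, Bbm, Cm, Db, Eb, Fm, Gdim. Of the given chords, Ab–C–Eb–G = Abmaj7, F–Ab–C = Fm, Eb–G–Bb = Eb, Bb–Db–F = Bbm and Ab–C–Eb = Ab are diatonic. But Bb–Db–Fb is foreign: the diatonic ii on degree 2 is Bbm, whereas Bbdim comes from Ab minor. It is labeled ii°. Fb–Ab–Cb–Eb is not: scale degree 6 in Ab major carries Fm (vi). In Ab minor the chord on that degree is Fbmaj7, so here it functions as bVImaj7, borrowed from the parallel minor. Gb–Bb–Db–Fb is not: scale degree 7 in Ab major carries Gdim (vii°). In Ab minor the chord on that degree is Gb7, so here it functions as bVII7, borrowed from the parallel minor.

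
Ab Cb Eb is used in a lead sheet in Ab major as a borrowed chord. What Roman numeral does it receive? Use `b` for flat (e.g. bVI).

i

Ab is scale degree 1 in Ab major. Ab–Cb–Eb is a minor chord — the form found in Ab minor, not the diatonic I (Ab). Borrowed into Ab major it is written i.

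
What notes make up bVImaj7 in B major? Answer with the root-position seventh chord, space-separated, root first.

Scale degree 6 in B major is G#. bVImaj7 uses the lowered form, G, taken from B minor. Building the major-seventh chord from the parallel minor on G: G–B–D–F#.

G B D F#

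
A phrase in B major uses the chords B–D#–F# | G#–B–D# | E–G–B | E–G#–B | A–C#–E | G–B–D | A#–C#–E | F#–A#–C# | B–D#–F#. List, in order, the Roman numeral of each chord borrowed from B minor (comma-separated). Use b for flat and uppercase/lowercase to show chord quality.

B major has the diatonic set B, C#m, D#m, E, F#, G#m, A#dim. B–D#–F# = B, G#–B–D# = G#m, E–G#–B = E, A#–C#–E = A#dim and F#–A#–C# = F# all belong to that set. E–G–B is not: scale degree 4 in B major carries E (IV). In B minor the chord on that degree is Em, so here it functions as iv, borrowed from the parallel minor. A–C#–E is not: scale degree 7 in B major carries A#dim (vii°). In B minor the chord on that degree is A, so here it functions as bVII, borrowed from the parallel minor. G–B–D doesn't fit — on degree 6 B major would have G#m (vi). G is the degree-6 chord of B minor, so it is the borrowed bVI.

iv, bVII, bVI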